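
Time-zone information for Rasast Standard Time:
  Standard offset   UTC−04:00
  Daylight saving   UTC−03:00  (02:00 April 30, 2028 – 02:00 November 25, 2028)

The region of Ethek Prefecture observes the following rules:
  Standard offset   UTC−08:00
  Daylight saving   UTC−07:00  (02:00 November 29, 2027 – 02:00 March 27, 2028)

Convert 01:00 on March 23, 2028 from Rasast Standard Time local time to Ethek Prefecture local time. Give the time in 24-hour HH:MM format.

March 23, 2028 is outside the daylight-saving period (30 April – 25 November), so Rasast Standard Time is on standard time, UTC−04:00.
01:00 Rasast Standard Time + 4h = 05:00 UTC.
At the standard offset (UTC−08:00), 05:00 UTC − 8h = 21:00 Ethek Prefecture standard time (rolling into the previous day, 22 March 2028).
Daylight saving runs 29 November 2027 – 27 March 2028; the standard-time date in Ethek Prefecture, March 22, 2028, is inside that window, so Ethek Prefecture is at UTC−07:00.
05:00 UTC − 7h = 22:00 Ethek Prefecture (rolling into the previous day, 22 March 2028).

22:00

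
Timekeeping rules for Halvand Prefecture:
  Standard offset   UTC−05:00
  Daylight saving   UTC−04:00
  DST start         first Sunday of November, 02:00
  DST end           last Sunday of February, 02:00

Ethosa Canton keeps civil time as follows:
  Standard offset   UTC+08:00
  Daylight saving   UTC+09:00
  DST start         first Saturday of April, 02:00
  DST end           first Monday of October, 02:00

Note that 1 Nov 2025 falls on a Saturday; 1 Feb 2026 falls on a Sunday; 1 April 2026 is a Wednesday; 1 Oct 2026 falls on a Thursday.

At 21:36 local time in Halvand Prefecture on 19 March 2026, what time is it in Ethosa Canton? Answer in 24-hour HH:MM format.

10:36

1 November 2025 is a Saturday, so the first Sunday is November 2.
1 February 2026 is a Sunday, so Sundays fall on 1, 8, 15, 22; the last is February 22.
19 March 2026 is outside the daylight-saving period (2 November 2025 – 22 February 2026), so Halvand Prefecture is on standard time, UTC−05:00.
21:36 Halvand Prefecture + 5h = 02:36 UTC (rolling into the next day, 20 March 2026).
1 April 2026 is a Wednesday, so the first Saturday is April 4.
1 October 2026 is a Thursday, so the first Monday is October 5.
At the standard offset (UTC+08:00), 02:36 UTC + 8h = 10:36 Ethosa Canton standard time.
The standard-time date in Ethosa Canton, 20 March 2026, does not fall between 4 April and 5 October, so daylight saving is not in effect and Ethosa Canton is at UTC+08:00.
02:36 UTC + 8h = 10:36 Ethosa Canton.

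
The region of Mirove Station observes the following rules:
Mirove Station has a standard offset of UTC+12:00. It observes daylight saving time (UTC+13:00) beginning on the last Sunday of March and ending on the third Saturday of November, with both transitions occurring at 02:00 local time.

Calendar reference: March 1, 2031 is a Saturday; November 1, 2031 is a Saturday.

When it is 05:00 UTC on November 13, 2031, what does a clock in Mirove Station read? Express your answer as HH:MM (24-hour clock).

18:00

1 March 2031 is a Saturday, so Sundays fall on 2, 9, 16, 23, 30; the last is March 30.
1 November 2031 is a Saturday, so the first Saturday is November 1 and the third is November 15.
At the standard offset (UTC+12:00), 05:00 UTC + 12h = 17:00 Mirove Station standard time.
Daylight saving runs 30 March – 15 November; the standard-time date in Mirove Station, November 13, 2031, is inside that window, so Mirove Station is at UTC+13:00.
05:00 UTC + 13h = 18:00 local.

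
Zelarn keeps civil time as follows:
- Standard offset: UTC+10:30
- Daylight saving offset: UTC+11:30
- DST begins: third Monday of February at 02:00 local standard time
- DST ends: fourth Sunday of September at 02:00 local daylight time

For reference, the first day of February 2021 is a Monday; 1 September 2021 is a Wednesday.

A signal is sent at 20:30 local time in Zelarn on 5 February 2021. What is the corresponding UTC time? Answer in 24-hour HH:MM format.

10:00

1 February 2021 is a Monday, so the first Monday is February 1 and the third is February 15.
1 September 2021 is a Wednesday, so the first Sunday is September 5 and the fourth is September 26.
Daylight saving runs 15 February – 26 September; 5 February 2021 is outside that window, so Zelarn is on standard time at UTC+10:30.
20:30 local − 10h30m = 10:00 UTC.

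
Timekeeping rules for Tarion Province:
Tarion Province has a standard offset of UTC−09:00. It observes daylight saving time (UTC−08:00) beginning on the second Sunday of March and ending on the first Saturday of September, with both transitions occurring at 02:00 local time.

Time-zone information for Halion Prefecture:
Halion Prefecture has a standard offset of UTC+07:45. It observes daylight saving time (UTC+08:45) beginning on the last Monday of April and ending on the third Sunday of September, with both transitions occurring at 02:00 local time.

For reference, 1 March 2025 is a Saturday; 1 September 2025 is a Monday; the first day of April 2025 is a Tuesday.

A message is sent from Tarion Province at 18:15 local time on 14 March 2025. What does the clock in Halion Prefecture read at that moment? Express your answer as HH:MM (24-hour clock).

1 March 2025 is a Saturday, so the first Sunday is March 2 and the second is March 9.
1 September 2025 is a Monday, so the first Saturday is September 6.
14 March 2025 falls between 9 March and 6 September, so daylight saving is in effect and Tarion Province is at UTC−08:00.
18:15 Tarion Province + 8h = 02:15 UTC (rolling into the next day, 15 March 2025).
1 April 2025 is a Tuesday, so Mondays fall on 7, 14, 21, 28; the last is April 28.
1 September 2025 is a Monday, so the first Sunday is September 7 and the third is September 21.
At the standard offset (UTC+07:45), 02:15 UTC + 7h45m = 10:00 Halion Prefecture standard time.
The standard-time date in Halion Prefecture, 15 March 2025, is outside the daylight-saving period (28 April – 21 September), so Halion Prefecture is on standard time, UTC+07:45.
02:15 UTC + 7h45m = 10:00 Halion Prefecture.

10:00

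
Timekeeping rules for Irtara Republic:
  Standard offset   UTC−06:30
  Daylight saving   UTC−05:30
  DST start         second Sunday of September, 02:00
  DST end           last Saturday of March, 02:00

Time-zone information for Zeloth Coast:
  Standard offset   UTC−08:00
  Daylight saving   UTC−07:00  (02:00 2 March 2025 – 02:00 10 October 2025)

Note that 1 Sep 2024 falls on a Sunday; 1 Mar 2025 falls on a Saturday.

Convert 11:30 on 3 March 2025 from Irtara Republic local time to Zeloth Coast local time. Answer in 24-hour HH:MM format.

1 September 2024 is a Sunday, so the first Sunday is September 1 and the second is September 8.
1 March 2025 is a Saturday, so Saturdays fall on 1, 8, 15, 22, 29; the last is March 29.
Daylight saving runs 8 September 2024 – 29 March 2025; 3 March 2025 is inside that window, so Irtara Republic is at UTC−05:30.
11:30 Irtara Republic + 5h30m = 17:00 UTC.
At the standard offset (UTC−08:00), 17:00 UTC − 8h = 09:00 Zeloth Coast standard time.
The standard-time date in Zeloth Coast, 3 March 2025, lies within the daylight-saving period (2 March – 10 October), so Zeloth Coast is on daylight time, UTC−07:00.
17:00 UTC − 7h = 10:00 Zeloth Coast.

10:00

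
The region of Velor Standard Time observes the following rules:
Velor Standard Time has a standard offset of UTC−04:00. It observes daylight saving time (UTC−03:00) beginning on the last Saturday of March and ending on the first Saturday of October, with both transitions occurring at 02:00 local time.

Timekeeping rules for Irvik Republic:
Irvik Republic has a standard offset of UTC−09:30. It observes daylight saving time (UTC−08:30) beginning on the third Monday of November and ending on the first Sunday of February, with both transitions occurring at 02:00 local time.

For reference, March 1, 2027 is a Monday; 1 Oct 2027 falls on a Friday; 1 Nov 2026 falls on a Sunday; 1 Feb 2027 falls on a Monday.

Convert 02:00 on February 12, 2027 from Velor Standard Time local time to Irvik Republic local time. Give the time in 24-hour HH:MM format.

20:30

1 March 2027 is a Monday, so Saturdays fall on 6, 13, 20, 27; the last is March 27.
1 October 2027 is a Friday, so the first Saturday is October 2.
Daylight saving runs 27 March – 2 October; February 12, 2027 is outside that window, so Velor Standard Time is on standard time at UTC−04:00.
02:00 Velor Standard Time + 4h = 06:00 UTC.
1 November 2026 is a Sunday, so the first Monday is November 2 and the third is November 16.
1 February 2027 is a Monday, so the first Sunday is February 7.
At the standard offset (UTC−09:30), 06:00 UTC − 9h30m = 20:30 Irvik Republic standard time (rolling into the previous day, 11 February 2027).
The standard-time date in Irvik Republic, February 11, 2027, is outside the daylight-saving period (16 November 2026 – 7 February 2027), so Irvik Republic is on standard time, UTC−09:30.
06:00 UTC − 9h30m = 20:30 Irvik Republic (rolling into the previous day, 11 February 2027).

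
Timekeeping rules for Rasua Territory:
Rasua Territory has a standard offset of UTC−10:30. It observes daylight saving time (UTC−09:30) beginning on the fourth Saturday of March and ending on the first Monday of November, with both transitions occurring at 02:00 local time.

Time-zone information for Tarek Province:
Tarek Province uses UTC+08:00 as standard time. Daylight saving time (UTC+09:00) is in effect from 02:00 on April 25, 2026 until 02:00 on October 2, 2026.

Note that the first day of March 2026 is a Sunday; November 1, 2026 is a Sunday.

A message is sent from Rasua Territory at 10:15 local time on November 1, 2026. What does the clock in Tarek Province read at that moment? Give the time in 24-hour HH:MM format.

03:45

1 March 2026 is a Sunday, so the first Saturday is March 7 and the fourth is March 28.
1 November 2026 is a Sunday, so the first Monday is November 2.
November 1, 2026 lies within the daylight-saving period (28 March – 2 November), so Rasua Territory is on daylight time, UTC−09:30.
10:15 Rasua Territory + 9h30m = 19:45 UTC.
At the standard offset (UTC+08:00), 19:45 UTC + 8h = 03:45 Tarek Province standard time (rolling into the next day, 2 November 2026).
The standard-time date in Tarek Province, November 2, 2026, does not fall between 25 April and 2 October, so daylight saving is not in effect and Tarek Province is at UTC+08:00.
19:45 UTC + 8h = 03:45 Tarek Province (rolling into the next day, 2 November 2026).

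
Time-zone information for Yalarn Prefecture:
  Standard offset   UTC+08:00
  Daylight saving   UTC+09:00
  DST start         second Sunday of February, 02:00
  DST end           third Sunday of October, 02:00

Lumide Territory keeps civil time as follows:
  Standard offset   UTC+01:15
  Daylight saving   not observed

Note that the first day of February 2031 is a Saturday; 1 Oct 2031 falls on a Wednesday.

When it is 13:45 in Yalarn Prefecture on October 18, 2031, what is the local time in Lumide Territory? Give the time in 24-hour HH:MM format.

06:00

1 February 2031 is a Saturday, so the first Sunday is February 2 and the second is February 9.
1 October 2031 is a Wednesday, so the first Sunday is October 5 and the third is October 19.
Daylight saving runs 9 February – 19 October; October 18, 2031 is inside that window, so Yalarn Prefecture is at UTC+09:00.
13:45 Yalarn Prefecture − 9h = 04:45 UTC.
Lumide Territory stays on UTC+01:15 all year.
04:45 UTC + 1h15m = 06:00 Lumide Territory.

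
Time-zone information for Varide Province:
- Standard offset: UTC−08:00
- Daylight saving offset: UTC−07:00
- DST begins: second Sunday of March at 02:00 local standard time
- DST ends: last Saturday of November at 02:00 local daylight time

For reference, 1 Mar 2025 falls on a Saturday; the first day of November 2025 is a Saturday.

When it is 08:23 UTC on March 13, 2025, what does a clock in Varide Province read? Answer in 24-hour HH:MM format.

01:23

1 March 2025 is a Saturday, so the first Sunday is March 2 and the second is March 9.
1 November 2025 is a Saturday, so Saturdays fall on 1, 8, 15, 22, 29; the last is November 29.
At the standard offset (UTC−08:00), 08:23 UTC − 8h = 00:23 Varide Province standard time.
Daylight saving runs 9 March – 29 November; the standard-time date in Varide Province, March 13, 2025, is inside that window, so Varide Province is at UTC−07:00.
08:23 UTC − 7h = 01:23 local.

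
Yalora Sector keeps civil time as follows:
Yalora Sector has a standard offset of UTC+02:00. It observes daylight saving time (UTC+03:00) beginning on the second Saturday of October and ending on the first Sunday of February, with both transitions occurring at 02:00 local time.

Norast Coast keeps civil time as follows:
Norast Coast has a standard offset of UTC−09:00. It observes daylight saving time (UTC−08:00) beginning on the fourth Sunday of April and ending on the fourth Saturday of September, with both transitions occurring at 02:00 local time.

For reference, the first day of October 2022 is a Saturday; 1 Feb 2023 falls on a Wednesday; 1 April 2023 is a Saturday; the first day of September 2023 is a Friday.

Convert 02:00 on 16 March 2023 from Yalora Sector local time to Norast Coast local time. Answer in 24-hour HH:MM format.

1 October 2022 is a Saturday, so the first Saturday is October 1 and the second is October 8.
1 February 2023 is a Wednesday, so the first Sunday is February 5.
16 March 2023 is outside the daylight-saving period (8 October 2022 – 5 February 2023), so Yalora Sector is on standard time, UTC+02:00.
02:00 Yalora Sector − 2h = 00:00 UTC.
1 April 2023 is a Saturday, so the first Sunday is April 2 and the fourth is April 23.
1 September 2023 is a Friday, so the first Saturday is September 2 and the fourth is September 23.
At the standard offset (UTC−09:00), 00:00 UTC − 9h = 15:00 Norast Coast standard time (rolling into the previous day, 15 March 2023).
The standard-time date in Norast Coast, 15 March 2023, is outside the daylight-saving period (23 April – 23 September), so Norast Coast is on standard time, UTC−09:00.
00:00 UTC − 9h = 15:00 Norast Coast (rolling into the previous day, 15 March 2023).

15:00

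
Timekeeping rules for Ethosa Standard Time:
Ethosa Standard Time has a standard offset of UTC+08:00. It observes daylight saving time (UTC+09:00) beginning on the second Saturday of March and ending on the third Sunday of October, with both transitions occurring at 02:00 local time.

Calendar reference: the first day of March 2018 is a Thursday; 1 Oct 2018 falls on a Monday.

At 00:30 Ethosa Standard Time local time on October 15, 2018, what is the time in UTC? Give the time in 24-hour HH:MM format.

15:30

1 March 2018 is a Thursday, so the first Saturday is March 3 and the second is March 10.
1 October 2018 is a Monday, so the first Sunday is October 7 and the third is October 21.
Daylight saving runs 10 March – 21 October; October 15, 2018 is inside that window, so Ethosa Standard Time is at UTC+09:00.
00:30 local − 9h = 15:30 UTC (rolling into the previous day, 14 October 2018).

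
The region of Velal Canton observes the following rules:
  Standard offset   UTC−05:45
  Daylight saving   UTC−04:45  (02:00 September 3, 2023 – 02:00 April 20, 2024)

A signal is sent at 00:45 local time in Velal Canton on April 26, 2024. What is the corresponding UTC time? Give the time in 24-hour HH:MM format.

April 26, 2024 is outside the daylight-saving period (3 September 2023 – 20 April 2024), so Velal Canton is on standard time, UTC−05:45.
00:45 local + 5h45m = 06:30 UTC.

06:30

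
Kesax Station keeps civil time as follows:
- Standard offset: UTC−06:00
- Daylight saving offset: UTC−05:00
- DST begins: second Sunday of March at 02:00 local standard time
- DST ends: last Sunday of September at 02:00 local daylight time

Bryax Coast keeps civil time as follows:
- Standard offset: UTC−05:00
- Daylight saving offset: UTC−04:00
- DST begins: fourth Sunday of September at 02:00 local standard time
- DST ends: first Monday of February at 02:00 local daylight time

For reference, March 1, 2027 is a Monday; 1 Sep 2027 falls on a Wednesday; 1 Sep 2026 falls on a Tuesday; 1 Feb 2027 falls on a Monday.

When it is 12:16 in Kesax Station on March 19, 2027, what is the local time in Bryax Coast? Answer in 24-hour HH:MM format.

1 March 2027 is a Monday, so the first Sunday is March 7 and the second is March 14.
1 September 2027 is a Wednesday, so Sundays fall on 5, 12, 19, 26; the last is September 26.
March 19, 2027 falls between 14 March and 26 September, so daylight saving is in effect and Kesax Station is at UTC−05:00.
12:16 Kesax Station + 5h = 17:16 UTC.
1 September 2026 is a Tuesday, so the first Sunday is September 6 and the fourth is September 27.
1 February 2027 is a Monday, so the first Monday is February 1.
At the standard offset (UTC−05:00), 17:16 UTC − 5h = 12:16 Bryax Coast standard time.
The standard-time date in Bryax Coast, March 19, 2027, is outside the daylight-saving period (27 September 2026 – 1 February 2027), so Bryax Coast is on standard time, UTC−05:00.
17:16 UTC − 5h = 12:16 Bryax Coast.

12:16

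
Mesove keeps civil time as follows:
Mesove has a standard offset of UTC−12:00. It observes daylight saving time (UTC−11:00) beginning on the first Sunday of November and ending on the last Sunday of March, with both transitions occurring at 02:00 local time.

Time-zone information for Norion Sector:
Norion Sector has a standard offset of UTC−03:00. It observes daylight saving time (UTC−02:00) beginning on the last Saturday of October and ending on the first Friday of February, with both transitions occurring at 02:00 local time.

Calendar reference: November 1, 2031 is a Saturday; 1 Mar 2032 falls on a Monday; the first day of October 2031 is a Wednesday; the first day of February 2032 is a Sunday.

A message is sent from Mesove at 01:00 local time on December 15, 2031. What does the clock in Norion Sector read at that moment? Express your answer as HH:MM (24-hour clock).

10:00

1 November 2031 is a Saturday, so the first Sunday is November 2.
1 March 2032 is a Monday, so Sundays fall on 7, 14, 21, 28; the last is March 28.
December 15, 2031 lies within the daylight-saving period (2 November 2031 – 28 March 2032), so Mesove is on daylight time, UTC−11:00.
01:00 Mesove + 11h = 12:00 UTC.
1 October 2031 is a Wednesday, so Saturdays fall on 4, 11, 18, 25; the last is October 25.
1 February 2032 is a Sunday, so the first Friday is February 6.
At the standard offset (UTC−03:00), 12:00 UTC − 3h = 09:00 Norion Sector standard time.
The standard-time date in Norion Sector, December 15, 2031, falls between 25 October 2031 and 6 February 2032, so daylight saving is in effect and Norion Sector is at UTC−02:00.
12:00 UTC − 2h = 10:00 Norion Sector.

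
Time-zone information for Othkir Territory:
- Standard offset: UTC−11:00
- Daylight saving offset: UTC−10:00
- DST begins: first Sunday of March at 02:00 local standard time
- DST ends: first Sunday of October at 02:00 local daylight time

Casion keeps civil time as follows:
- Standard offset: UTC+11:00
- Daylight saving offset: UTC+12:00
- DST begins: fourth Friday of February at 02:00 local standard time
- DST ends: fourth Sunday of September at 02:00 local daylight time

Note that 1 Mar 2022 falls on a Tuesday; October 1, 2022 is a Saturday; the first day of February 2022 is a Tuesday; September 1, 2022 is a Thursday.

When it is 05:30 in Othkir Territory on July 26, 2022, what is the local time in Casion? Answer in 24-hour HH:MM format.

03:30

1 March 2022 is a Tuesday, so the first Sunday is March 6.
1 October 2022 is a Saturday, so the first Sunday is October 2.
July 26, 2022 lies within the daylight-saving period (6 March – 2 October), so Othkir Territory is on daylight time, UTC−10:00.
05:30 Othkir Territory + 10h = 15:30 UTC.
1 February 2022 is a Tuesday, so the first Friday is February 4 and the fourth is February 25.
1 September 2022 is a Thursday, so the first Sunday is September 4 and the fourth is September 25.
At the standard offset (UTC+11:00), 15:30 UTC + 11h = 02:30 Casion standard time (rolling into the next day, 27 July 2022).
The standard-time date in Casion, July 27, 2022, lies within the daylight-saving period (25 February – 25 September), so Casion is on daylight time, UTC+12:00.
15:30 UTC + 12h = 03:30 Casion (rolling into the next day, 27 July 2022).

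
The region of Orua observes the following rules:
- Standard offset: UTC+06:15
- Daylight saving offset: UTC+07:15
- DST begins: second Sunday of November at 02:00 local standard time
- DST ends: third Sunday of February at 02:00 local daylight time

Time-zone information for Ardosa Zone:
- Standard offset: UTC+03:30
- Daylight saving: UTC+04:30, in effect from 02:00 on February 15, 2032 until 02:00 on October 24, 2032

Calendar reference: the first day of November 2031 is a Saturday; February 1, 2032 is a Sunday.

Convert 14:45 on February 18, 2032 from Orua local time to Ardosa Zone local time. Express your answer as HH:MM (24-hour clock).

1 November 2031 is a Saturday, so the first Sunday is November 2 and the second is November 9.
1 February 2032 is a Sunday, so the first Sunday is February 1 and the third is February 15.
Daylight saving runs 9 November 2031 – 15 February 2032; February 18, 2032 is outside that window, so Orua is on standard time at UTC+06:15.
14:45 Orua − 6h15m = 08:30 UTC.
At the standard offset (UTC+03:30), 08:30 UTC + 3h30m = 12:00 Ardosa Zone standard time.
Daylight saving runs 15 February – 24 October; the standard-time date in Ardosa Zone, February 18, 2032, is inside that window, so Ardosa Zone is at UTC+04:30.
08:30 UTC + 4h30m = 13:00 Ardosa Zone.

13:00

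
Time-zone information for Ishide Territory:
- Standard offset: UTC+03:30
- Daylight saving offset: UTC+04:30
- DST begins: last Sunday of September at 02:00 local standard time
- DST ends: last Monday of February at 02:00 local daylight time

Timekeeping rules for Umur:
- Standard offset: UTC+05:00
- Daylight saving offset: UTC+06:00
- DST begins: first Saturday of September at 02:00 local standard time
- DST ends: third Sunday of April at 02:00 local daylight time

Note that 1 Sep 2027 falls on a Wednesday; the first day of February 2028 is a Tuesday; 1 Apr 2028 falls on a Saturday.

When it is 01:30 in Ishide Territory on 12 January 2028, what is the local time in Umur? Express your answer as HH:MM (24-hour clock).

1 September 2027 is a Wednesday, so Sundays fall on 5, 12, 19, 26; the last is September 26.
1 February 2028 is a Tuesday, so Mondays fall on 7, 14, 21, 28; the last is February 28.
Daylight saving runs 26 September 2027 – 28 February 2028; 12 January 2028 is inside that window, so Ishide Territory is at UTC+04:30.
01:30 Ishide Territory − 4h30m = 21:00 UTC (rolling into the previous day, 11 January 2028).
1 September 2027 is a Wednesday, so the first Saturday is September 4.
1 April 2028 is a Saturday, so the first Sunday is April 2 and the third is April 16.
At the standard offset (UTC+05:00), 21:00 UTC + 5h = 02:00 Umur standard time (rolling into the next day, 12 January 2028).
The standard-time date in Umur, 12 January 2028, lies within the daylight-saving period (4 September 2027 – 16 April 2028), so Umur is on daylight time, UTC+06:00.
21:00 UTC + 6h = 03:00 Umur (rolling into the next day, 12 January 2028).

03:00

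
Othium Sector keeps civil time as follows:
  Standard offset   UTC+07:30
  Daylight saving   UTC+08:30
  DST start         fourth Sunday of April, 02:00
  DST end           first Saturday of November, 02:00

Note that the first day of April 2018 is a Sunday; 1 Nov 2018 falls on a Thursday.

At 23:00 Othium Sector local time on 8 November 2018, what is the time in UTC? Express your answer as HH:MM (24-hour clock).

15:30

1 April 2018 is a Sunday, so the first Sunday is April 1 and the fourth is April 22.
1 November 2018 is a Thursday, so the first Saturday is November 3.
8 November 2018 is outside the daylight-saving period (22 April – 3 November), so Othium Sector is on standard time, UTC+07:30.
23:00 local − 7h30m = 15:30 UTC.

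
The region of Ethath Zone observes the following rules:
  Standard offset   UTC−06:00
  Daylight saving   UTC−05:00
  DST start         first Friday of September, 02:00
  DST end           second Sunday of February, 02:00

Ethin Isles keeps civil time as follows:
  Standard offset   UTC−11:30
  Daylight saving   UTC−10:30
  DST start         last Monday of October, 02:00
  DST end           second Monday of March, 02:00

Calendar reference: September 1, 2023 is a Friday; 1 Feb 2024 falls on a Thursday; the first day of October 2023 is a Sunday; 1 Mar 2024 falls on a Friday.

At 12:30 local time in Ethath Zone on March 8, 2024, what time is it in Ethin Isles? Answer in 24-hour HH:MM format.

08:00

1 September 2023 is a Friday, so the first Friday is September 1.
1 February 2024 is a Thursday, so the first Sunday is February 4 and the second is February 11.
March 8, 2024 is outside the daylight-saving period (1 September 2023 – 11 February 2024), so Ethath Zone is on standard time, UTC−06:00.
12:30 Ethath Zone + 6h = 18:30 UTC.
1 October 2023 is a Sunday, so Mondays fall on 2, 9, 16, 23, 30; the last is October 30.
1 March 2024 is a Friday, so the first Monday is March 4 and the second is March 11.
At the standard offset (UTC−11:30), 18:30 UTC − 11h30m = 07:00 Ethin Isles standard time.
The standard-time date in Ethin Isles, March 8, 2024, lies within the daylight-saving period (30 October 2023 – 11 March 2024), so Ethin Isles is on daylight time, UTC−10:30.
18:30 UTC − 10h30m = 08:00 Ethin Isles.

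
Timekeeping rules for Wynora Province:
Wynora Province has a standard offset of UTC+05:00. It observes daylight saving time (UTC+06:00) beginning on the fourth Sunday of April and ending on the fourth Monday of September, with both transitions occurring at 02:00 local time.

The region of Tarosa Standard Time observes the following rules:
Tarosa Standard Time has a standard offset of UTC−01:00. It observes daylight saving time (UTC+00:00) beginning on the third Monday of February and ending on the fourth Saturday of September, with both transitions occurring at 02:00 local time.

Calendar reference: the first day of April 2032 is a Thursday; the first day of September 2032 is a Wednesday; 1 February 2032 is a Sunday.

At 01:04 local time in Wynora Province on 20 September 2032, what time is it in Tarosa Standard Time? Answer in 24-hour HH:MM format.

1 April 2032 is a Thursday, so the first Sunday is April 4 and the fourth is April 25.
1 September 2032 is a Wednesday, so the first Monday is September 6 and the fourth is September 27.
Daylight saving runs 25 April – 27 September; 20 September 2032 is inside that window, so Wynora Province is at UTC+06:00.
01:04 Wynora Province − 6h = 19:04 UTC (rolling into the previous day, 19 September 2032).
1 February 2032 is a Sunday, so the first Monday is February 2 and the third is February 16.
1 September 2032 is a Wednesday, so the first Saturday is September 4 and the fourth is September 25.
At the standard offset (UTC−01:00), 19:04 UTC − 1h = 18:04 Tarosa Standard Time standard time.
The standard-time date in Tarosa Standard Time, 19 September 2032, lies within the daylight-saving period (16 February – 25 September), so Tarosa Standard Time is on daylight time, UTC+00:00.
19:04 UTC + 0h = 19:04 Tarosa Standard Time.

19:04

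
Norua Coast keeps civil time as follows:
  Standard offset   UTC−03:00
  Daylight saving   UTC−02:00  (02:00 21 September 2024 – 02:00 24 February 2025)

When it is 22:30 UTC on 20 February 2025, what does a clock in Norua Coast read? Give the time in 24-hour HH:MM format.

20:30

At the standard offset (UTC−03:00), 22:30 UTC − 3h = 19:30 Norua Coast standard time.
The standard-time date in Norua Coast, 20 February 2025, falls between 21 September 2024 and 24 February 2025, so daylight saving is in effect and Norua Coast is at UTC−02:00.
22:30 UTC − 2h = 20:30 local.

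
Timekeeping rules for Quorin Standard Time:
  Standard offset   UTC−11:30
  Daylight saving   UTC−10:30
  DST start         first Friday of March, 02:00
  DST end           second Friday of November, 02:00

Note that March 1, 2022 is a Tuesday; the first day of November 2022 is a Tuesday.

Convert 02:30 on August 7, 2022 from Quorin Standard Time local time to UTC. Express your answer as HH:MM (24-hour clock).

1 March 2022 is a Tuesday, so the first Friday is March 4.
1 November 2022 is a Tuesday, so the first Friday is November 4 and the second is November 11.
August 7, 2022 falls between 4 March and 11 November, so daylight saving is in effect and Quorin Standard Time is at UTC−10:30.
02:30 local + 10h30m = 13:00 UTC.

13:00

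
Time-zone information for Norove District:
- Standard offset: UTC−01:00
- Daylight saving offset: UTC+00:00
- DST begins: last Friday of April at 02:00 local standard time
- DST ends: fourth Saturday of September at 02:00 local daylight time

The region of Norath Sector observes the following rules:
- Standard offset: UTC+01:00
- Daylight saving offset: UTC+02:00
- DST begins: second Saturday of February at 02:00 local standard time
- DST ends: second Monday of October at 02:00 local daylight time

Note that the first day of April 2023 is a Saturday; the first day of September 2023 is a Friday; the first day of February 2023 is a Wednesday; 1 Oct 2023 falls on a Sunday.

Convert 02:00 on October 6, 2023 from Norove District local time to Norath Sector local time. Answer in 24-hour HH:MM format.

05:00

1 April 2023 is a Saturday, so Fridays fall on 7, 14, 21, 28; the last is April 28.
1 September 2023 is a Friday, so the first Saturday is September 2 and the fourth is September 23.
October 6, 2023 is outside the daylight-saving period (28 April – 23 September), so Norove District is on standard time, UTC−01:00.
02:00 Norove District + 1h = 03:00 UTC.
1 February 2023 is a Wednesday, so the first Saturday is February 4 and the second is February 11.
1 October 2023 is a Sunday, so the first Monday is October 2 and the second is October 9.
At the standard offset (UTC+01:00), 03:00 UTC + 1h = 04:00 Norath Sector standard time.
The standard-time date in Norath Sector, October 6, 2023, lies within the daylight-saving period (11 February – 9 October), so Norath Sector is on daylight time, UTC+02:00.
03:00 UTC + 2h = 05:00 Norath Sector.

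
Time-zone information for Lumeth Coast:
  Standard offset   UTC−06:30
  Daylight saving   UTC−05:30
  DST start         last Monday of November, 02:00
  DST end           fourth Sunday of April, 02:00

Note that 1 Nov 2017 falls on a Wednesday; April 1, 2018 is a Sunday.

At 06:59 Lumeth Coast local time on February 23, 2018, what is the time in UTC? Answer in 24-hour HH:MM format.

12:29

1 November 2017 is a Wednesday, so Mondays fall on 6, 13, 20, 27; the last is November 27.
1 April 2018 is a Sunday, so the first Sunday is April 1 and the fourth is April 22.
February 23, 2018 lies within the daylight-saving period (27 November 2017 – 22 April 2018), so Lumeth Coast is on daylight time, UTC−05:30.
06:59 local + 5h30m = 12:29 UTC.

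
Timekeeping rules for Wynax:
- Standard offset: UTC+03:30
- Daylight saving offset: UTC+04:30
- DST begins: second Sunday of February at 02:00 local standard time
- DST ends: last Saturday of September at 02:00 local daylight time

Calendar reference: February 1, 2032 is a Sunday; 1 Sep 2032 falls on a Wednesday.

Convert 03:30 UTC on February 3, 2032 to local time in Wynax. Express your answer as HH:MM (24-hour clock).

07:00

1 February 2032 is a Sunday, so the first Sunday is February 1 and the second is February 8.
1 September 2032 is a Wednesday, so Saturdays fall on 4, 11, 18, 25; the last is September 25.
At the standard offset (UTC+03:30), 03:30 UTC + 3h30m = 07:00 Wynax standard time.
Daylight saving runs 8 February – 25 September; the standard-time date in Wynax, February 3, 2032, is outside that window, so Wynax is on standard time at UTC+03:30.
03:30 UTC + 3h30m = 07:00 local.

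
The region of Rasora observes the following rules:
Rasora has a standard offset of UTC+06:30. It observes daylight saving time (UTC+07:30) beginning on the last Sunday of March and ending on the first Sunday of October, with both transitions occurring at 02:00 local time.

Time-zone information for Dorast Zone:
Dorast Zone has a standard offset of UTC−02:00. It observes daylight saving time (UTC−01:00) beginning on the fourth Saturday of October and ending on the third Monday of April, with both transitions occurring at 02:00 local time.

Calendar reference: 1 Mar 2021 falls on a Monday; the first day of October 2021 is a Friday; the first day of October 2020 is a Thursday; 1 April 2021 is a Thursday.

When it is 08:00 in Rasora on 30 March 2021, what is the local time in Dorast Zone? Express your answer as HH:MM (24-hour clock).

23:30

1 March 2021 is a Monday, so Sundays fall on 7, 14, 21, 28; the last is March 28.
1 October 2021 is a Friday, so the first Sunday is October 3.
30 March 2021 falls between 28 March and 3 October, so daylight saving is in effect and Rasora is at UTC+07:30.
08:00 Rasora − 7h30m = 00:30 UTC.
1 October 2020 is a Thursday, so the first Saturday is October 3 and the fourth is October 24.
1 April 2021 is a Thursday, so the first Monday is April 5 and the third is April 19.
At the standard offset (UTC−02:00), 00:30 UTC − 2h = 22:30 Dorast Zone standard time (rolling into the previous day, 29 March 2021).
The standard-time date in Dorast Zone, 29 March 2021, falls between 24 October 2020 and 19 April 2021, so daylight saving is in effect and Dorast Zone is at UTC−01:00.
00:30 UTC − 1h = 23:30 Dorast Zone (rolling into the previous day, 29 March 2021).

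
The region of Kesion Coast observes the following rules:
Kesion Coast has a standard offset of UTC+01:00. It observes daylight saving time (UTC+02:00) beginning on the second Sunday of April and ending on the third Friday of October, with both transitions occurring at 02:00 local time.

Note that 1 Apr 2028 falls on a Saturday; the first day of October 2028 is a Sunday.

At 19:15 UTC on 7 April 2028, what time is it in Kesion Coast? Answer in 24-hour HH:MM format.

1 April 2028 is a Saturday, so the first Sunday is April 2 and the second is April 9.
1 October 2028 is a Sunday, so the first Friday is October 6 and the third is October 20.
At the standard offset (UTC+01:00), 19:15 UTC + 1h = 20:15 Kesion Coast standard time.
Daylight saving runs 9 April – 20 October; the standard-time date in Kesion Coast, 7 April 2028, is outside that window, so Kesion Coast is on standard time at UTC+01:00.
19:15 UTC + 1h = 20:15 local.

20:15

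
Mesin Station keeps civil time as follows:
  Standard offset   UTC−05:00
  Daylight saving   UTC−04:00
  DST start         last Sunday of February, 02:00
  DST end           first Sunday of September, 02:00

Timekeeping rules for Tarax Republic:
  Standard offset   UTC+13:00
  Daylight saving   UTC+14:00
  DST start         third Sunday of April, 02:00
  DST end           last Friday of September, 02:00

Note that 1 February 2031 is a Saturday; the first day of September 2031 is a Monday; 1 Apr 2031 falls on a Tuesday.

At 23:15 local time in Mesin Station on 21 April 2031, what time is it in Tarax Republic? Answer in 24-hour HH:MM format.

1 February 2031 is a Saturday, so Sundays fall on 2, 9, 16, 23; the last is February 23.
1 September 2031 is a Monday, so the first Sunday is September 7.
21 April 2031 lies within the daylight-saving period (23 February – 7 September), so Mesin Station is on daylight time, UTC−04:00.
23:15 Mesin Station + 4h = 03:15 UTC (rolling into the next day, 22 April 2031).
1 April 2031 is a Tuesday, so the first Sunday is April 6 and the third is April 20.
1 September 2031 is a Monday, so Fridays fall on 5, 12, 19, 26; the last is September 26.
At the standard offset (UTC+13:00), 03:15 UTC + 13h = 16:15 Tarax Republic standard time.
The standard-time date in Tarax Republic, 22 April 2031, lies within the daylight-saving period (20 April – 26 September), so Tarax Republic is on daylight time, UTC+14:00.
03:15 UTC + 14h = 17:15 Tarax Republic.

17:15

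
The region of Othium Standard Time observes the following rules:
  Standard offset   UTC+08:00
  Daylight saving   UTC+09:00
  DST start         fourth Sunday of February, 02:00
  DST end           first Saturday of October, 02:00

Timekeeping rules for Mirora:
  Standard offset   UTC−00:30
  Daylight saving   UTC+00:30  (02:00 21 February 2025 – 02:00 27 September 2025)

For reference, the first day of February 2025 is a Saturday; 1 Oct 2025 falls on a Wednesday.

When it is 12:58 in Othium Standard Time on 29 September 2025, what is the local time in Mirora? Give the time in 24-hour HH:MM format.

1 February 2025 is a Saturday, so the first Sunday is February 2 and the fourth is February 23.
1 October 2025 is a Wednesday, so the first Saturday is October 4.
29 September 2025 falls between 23 February and 4 October, so daylight saving is in effect and Othium Standard Time is at UTC+09:00.
12:58 Othium Standard Time − 9h = 03:58 UTC.
At the standard offset (UTC−00:30), 03:58 UTC − 0h30m = 03:28 Mirora standard time.
The standard-time date in Mirora, 29 September 2025, is outside the daylight-saving period (21 February – 27 September), so Mirora is on standard time, UTC−00:30.
03:58 UTC − 0h30m = 03:28 Mirora.

03:28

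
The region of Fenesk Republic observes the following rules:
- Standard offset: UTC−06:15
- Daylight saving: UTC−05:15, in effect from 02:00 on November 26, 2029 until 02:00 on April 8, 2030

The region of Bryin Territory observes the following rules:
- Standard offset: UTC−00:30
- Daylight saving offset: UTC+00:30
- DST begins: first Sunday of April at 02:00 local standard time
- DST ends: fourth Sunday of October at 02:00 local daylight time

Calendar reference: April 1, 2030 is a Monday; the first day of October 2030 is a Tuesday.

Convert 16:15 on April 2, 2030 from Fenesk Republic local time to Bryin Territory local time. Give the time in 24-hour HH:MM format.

April 2, 2030 falls between 26 November 2029 and 8 April 2030, so daylight saving is in effect and Fenesk Republic is at UTC−05:15.
16:15 Fenesk Republic + 5h15m = 21:30 UTC.
1 April 2030 is a Monday, so the first Sunday is April 7.
1 October 2030 is a Tuesday, so the first Sunday is October 6 and the fourth is October 27.
At the standard offset (UTC−00:30), 21:30 UTC − 0h30m = 21:00 Bryin Territory standard time.
The standard-time date in Bryin Territory, April 2, 2030, is outside the daylight-saving period (7 April – 27 October), so Bryin Territory is on standard time, UTC−00:30.
21:30 UTC − 0h30m = 21:00 Bryin Territory.

21:00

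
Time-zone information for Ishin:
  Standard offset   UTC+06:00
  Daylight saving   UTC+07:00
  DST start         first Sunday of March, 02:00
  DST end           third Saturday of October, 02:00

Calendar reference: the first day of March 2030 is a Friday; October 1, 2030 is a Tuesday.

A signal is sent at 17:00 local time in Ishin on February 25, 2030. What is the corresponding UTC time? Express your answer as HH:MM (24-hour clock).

1 March 2030 is a Friday, so the first Sunday is March 3.
1 October 2030 is a Tuesday, so the first Saturday is October 5 and the third is October 19.
February 25, 2030 does not fall between 3 March and 19 October, so daylight saving is not in effect and Ishin is at UTC+06:00.
17:00 local − 6h = 11:00 UTC.

11:00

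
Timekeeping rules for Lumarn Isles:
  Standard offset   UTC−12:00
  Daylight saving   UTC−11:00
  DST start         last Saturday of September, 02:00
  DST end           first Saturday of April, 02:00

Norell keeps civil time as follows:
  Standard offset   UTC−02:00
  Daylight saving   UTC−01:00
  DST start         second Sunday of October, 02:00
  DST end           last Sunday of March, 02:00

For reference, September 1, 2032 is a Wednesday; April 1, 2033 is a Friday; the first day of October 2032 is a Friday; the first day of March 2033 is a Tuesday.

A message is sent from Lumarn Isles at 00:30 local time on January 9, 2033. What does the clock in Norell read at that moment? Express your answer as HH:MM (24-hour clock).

1 September 2032 is a Wednesday, so Saturdays fall on 4, 11, 18, 25; the last is September 25.
1 April 2033 is a Friday, so the first Saturday is April 2.
Daylight saving runs 25 September 2032 – 2 April 2033; January 9, 2033 is inside that window, so Lumarn Isles is at UTC−11:00.
00:30 Lumarn Isles + 11h = 11:30 UTC.
1 October 2032 is a Friday, so the first Sunday is October 3 and the second is October 10.
1 March 2033 is a Tuesday, so Sundays fall on 6, 13, 20, 27; the last is March 27.
At the standard offset (UTC−02:00), 11:30 UTC − 2h = 09:30 Norell standard time.
The standard-time date in Norell, January 9, 2033, falls between 10 October 2032 and 27 March 2033, so daylight saving is in effect and Norell is at UTC−01:00.
11:30 UTC − 1h = 10:30 Norell.

10:30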